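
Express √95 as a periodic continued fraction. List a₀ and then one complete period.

a₀ = ⌊√95⌋ = 9.
With m₀=0, d₀=1 and mₖ₊₁ = dₖaₖ − mₖ, dₖ₊₁ = (n − mₖ₊₁²)/dₖ, aₖ₊₁ = ⌊(a₀+mₖ₊₁)/dₖ₊₁⌋:
  k=1: m=9, d=14, a=1
  k=2: m=5, d=5, a=2
  k=3: m=5, d=14, a=1
  k=4: m=9, d=1, a=18
d=1 and a=2a₀=18 at k=4, so the next step gives (m, d) = (9, 14) again — its k=1 value — and the period has length 4.

[9; 1, 2, 1, 18]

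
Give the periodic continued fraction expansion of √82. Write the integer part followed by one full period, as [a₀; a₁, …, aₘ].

[9; 18]

a₀ = ⌊√82⌋ = 9.
With m₀=0, d₀=1 and mₖ₊₁ = dₖaₖ − mₖ, dₖ₊₁ = (n − mₖ₊₁²)/dₖ, aₖ₊₁ = ⌊(a₀+mₖ₊₁)/dₖ₊₁⌋:
  k=1: m=9, d=1, a=18
d=1 and a=2a₀=18 at k=1, so the next step gives (m, d) = (9, 1) again — its k=1 value — and the period has length 1.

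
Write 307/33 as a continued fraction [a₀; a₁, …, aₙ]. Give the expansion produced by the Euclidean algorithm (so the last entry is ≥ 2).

307 = 9*33 + 10
33 = 3*10 + 3
10 = 3*3 + 1
3 = 3*1 + 0  (stop)
So 307/33 = [9; 3, 3, 3].

[9; 3, 3, 3]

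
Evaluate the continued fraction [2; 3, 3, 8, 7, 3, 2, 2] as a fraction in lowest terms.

Fold from the inside: start with 2/1.
  2 + 1/2 = 5/2
  3 + 2/5 = 17/5
  7 + 5/17 = 124/17
  8 + 17/124 = 1009/124
  3 + 124/1009 = 3151/1009
  3 + 1009/3151 = 10462/3151
  2 + 3151/10462 = 24075/10462

24075/10462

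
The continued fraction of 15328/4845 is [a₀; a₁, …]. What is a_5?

2

15328 = 3·4845 + 793   →  a_0 = 3
4845 = 6·793 + 87   →  a_1 = 6
793 = 9·87 + 10   →  a_2 = 9
87 = 8·10 + 7   →  a_3 = 8
10 = 1·7 + 3   →  a_4 = 1
7 = 2·3 + 1   →  a_5 = 2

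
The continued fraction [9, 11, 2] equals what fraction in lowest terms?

Using pₖ = aₖpₖ₋₁ + pₖ₋₂ and qₖ = aₖqₖ₋₁ + qₖ₋₂:
  k=0: a=9, p=9, q=1
  k=1: a=11, p=100, q=11
  k=2: a=2, p=209, q=23

209/23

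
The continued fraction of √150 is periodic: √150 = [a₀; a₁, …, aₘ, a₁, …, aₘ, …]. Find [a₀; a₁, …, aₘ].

a₀ = ⌊√150⌋ = 12.
With m₀=0, d₀=1 and mₖ₊₁ = dₖaₖ − mₖ, dₖ₊₁ = (n − mₖ₊₁²)/dₖ, aₖ₊₁ = ⌊(a₀+mₖ₊₁)/dₖ₊₁⌋:
  k=1: m=12, d=6, a=4
  k=2: m=12, d=1, a=24
d=1 and a=2a₀=24 at k=2, so the next step gives (m, d) = (12, 6) again — its k=1 value — and the period has length 2.

[12; 4, 24]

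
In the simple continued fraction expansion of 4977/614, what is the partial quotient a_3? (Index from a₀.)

4977 = 8·614 + 65   →  a_0 = 8
614 = 9·65 + 29   →  a_1 = 9
65 = 2·29 + 7   →  a_2 = 2
29 = 4·7 + 1   →  a_3 = 4

4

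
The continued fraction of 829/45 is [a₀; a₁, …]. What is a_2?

829 = 18·45 + 19   →  a_0 = 18
45 = 2·19 + 7   →  a_1 = 2
19 = 2·7 + 5   →  a_2 = 2

2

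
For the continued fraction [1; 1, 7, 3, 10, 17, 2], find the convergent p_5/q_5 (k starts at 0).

Using pₖ = aₖpₖ₋₁ + pₖ₋₂, qₖ = aₖqₖ₋₁ + qₖ₋₂ (with p₋₁=1, p₋₂=0, q₋₁=0, q₋₂=1):
  k=0: a=1, p=1, q=1
  k=1: a=1, p=2, q=1
  k=2: a=7, p=15, q=8
  k=3: a=3, p=47, q=25
  k=4: a=10, p=485, q=258
  k=5: a=17, p=8292, q=4411

8292/4411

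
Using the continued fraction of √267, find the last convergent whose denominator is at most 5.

49/3

√267 = [16; 2, 1, 15, 1, 2, 32, …] (period length 6).
Convergents:
  p_0/q_0 = 16/1
  p_1/q_1 = 33/2
  p_2/q_2 = 49/3
  p_3/q_3 = 768/47
q_2 = 3 ≤ 5 < 47 = q_3, so the answer is 49/3.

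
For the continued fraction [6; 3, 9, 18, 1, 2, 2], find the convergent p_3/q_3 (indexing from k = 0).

Using pₖ = aₖpₖ₋₁ + pₖ₋₂, qₖ = aₖqₖ₋₁ + qₖ₋₂ (with p₋₁=1, p₋₂=0, q₋₁=0, q₋₂=1):
  k=0: a=6, p=6, q=1
  k=1: a=3, p=19, q=3
  k=2: a=9, p=177, q=28
  k=3: a=18, p=3205, q=507

3205/507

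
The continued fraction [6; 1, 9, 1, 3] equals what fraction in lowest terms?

297/43

Using pₖ = aₖpₖ₋₁ + pₖ₋₂ and qₖ = aₖqₖ₋₁ + qₖ₋₂:
  k=0: a=6, p=6, q=1
  k=1: a=1, p=7, q=1
  k=2: a=9, p=69, q=10
  k=3: a=1, p=76, q=11
  k=4: a=3, p=297, q=43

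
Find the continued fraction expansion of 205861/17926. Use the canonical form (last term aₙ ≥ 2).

205861 = 11*17926 + 8675
17926 = 2*8675 + 576
8675 = 15*576 + 35
576 = 16*35 + 16
35 = 2*16 + 3
16 = 5*3 + 1
3 = 3*1 + 0  (stop)
So 205861/17926 = [11; 2, 15, 16, 2, 5, 3].

[11; 2, 15, 16, 2, 5, 3]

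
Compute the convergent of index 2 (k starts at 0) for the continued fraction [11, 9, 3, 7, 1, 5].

311/28

Using pₖ = aₖpₖ₋₁ + pₖ₋₂, qₖ = aₖqₖ₋₁ + qₖ₋₂ (with p₋₁=1, p₋₂=0, q₋₁=0, q₋₂=1):
  k=0: a=11, p=11, q=1
  k=1: a=9, p=100, q=9
  k=2: a=3, p=311, q=28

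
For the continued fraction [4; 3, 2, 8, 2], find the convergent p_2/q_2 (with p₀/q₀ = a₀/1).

Using pₖ = aₖpₖ₋₁ + pₖ₋₂, qₖ = aₖqₖ₋₁ + qₖ₋₂ (with p₋₁=1, p₋₂=0, q₋₁=0, q₋₂=1):
  k=0: a=4, p=4, q=1
  k=1: a=3, p=13, q=3
  k=2: a=2, p=30, q=7

30/7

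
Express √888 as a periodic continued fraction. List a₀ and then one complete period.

a₀ = ⌊√888⌋ = 29.
With m₀=0, d₀=1 and mₖ₊₁ = dₖaₖ − mₖ, dₖ₊₁ = (n − mₖ₊₁²)/dₖ, aₖ₊₁ = ⌊(a₀+mₖ₊₁)/dₖ₊₁⌋:
  k=1: m=29, d=47, a=1
  k=2: m=18, d=12, a=3
  k=3: m=18, d=47, a=1
  k=4: m=29, d=1, a=58
d=1 and a=2a₀=58 at k=4, so the next step gives (m, d) = (29, 47) again — its k=1 value — and the period has length 4.

[29; 1, 3, 1, 58]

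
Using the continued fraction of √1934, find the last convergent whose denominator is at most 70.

√1934 = [43; 1, 42, 1, 86, …] (period length 4).
Convergents:
  p_0/q_0 = 43/1
  p_1/q_1 = 44/1
  p_2/q_2 = 1891/43
  p_3/q_3 = 1935/44
  p_4/q_4 = 168301/3827
q_3 = 44 ≤ 70 < 3827 = q_4, so the answer is 1935/44.

1935/44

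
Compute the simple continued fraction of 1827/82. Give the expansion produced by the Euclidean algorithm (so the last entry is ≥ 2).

1827 = 22·82 + 23
82 = 3·23 + 13
23 = 1·13 + 10
13 = 1·10 + 3
10 = 3·3 + 1
3 = 3·1 + 0  (stop)
So 1827/82 = [22; 3, 1, 1, 3, 3].

[22; 3, 1, 1, 3, 3]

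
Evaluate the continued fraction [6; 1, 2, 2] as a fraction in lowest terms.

Fold from the inside: start with 2/1.
  2 + 1/2 = 5/2
  1 + 2/5 = 7/5
  6 + 5/7 = 47/7

47/7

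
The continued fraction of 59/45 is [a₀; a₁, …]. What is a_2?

59 = 1·45 + 14   →  a_0 = 1
45 = 3·14 + 3   →  a_1 = 3
14 = 4·3 + 2   →  a_2 = 4

4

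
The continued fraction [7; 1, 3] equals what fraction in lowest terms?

Fold from the inside: start with 3/1.
  1 + 1/3 = 4/3
  7 + 3/4 = 31/4

31/4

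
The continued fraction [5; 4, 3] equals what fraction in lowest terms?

Using pₖ = aₖpₖ₋₁ + pₖ₋₂ and qₖ = aₖqₖ₋₁ + qₖ₋₂:
  k=0: a=5, p=5, q=1
  k=1: a=4, p=21, q=4
  k=2: a=3, p=68, q=13

68/13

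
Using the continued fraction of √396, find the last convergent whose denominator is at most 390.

7741/389

√396 = [19; 1, 8, 1, 38, …] (period length 4).
Convergents:
  p_0/q_0 = 19/1
  p_1/q_1 = 20/1
  p_2/q_2 = 179/9
  p_3/q_3 = 199/10
  p_4/q_4 = 7741/389
  p_5/q_5 = 7940/399
q_4 = 389 ≤ 390 < 399 = q_5, so the answer is 7741/389.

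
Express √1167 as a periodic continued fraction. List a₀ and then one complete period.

a₀ = ⌊√1167⌋ = 34.
With m₀=0, d₀=1 and mₖ₊₁ = dₖaₖ − mₖ, dₖ₊₁ = (n − mₖ₊₁²)/dₖ, aₖ₊₁ = ⌊(a₀+mₖ₊₁)/dₖ₊₁⌋:
  k=1: m=34, d=11, a=6
  k=2: m=32, d=13, a=5
  k=3: m=33, d=6, a=11
  k=4: m=33, d=13, a=5
  k=5: m=32, d=11, a=6
  k=6: m=34, d=1, a=68
d=1 and a=2a₀=68 at k=6, so the next step gives (m, d) = (34, 11) again — its k=1 value — and the period has length 6.

[34; 6, 5, 11, 5, 6, 68]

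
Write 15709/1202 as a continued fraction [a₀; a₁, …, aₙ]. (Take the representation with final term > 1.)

15709 = 13×1202 + 83
1202 = 14×83 + 40
83 = 2×40 + 3
40 = 13×3 + 1
3 = 3×1 + 0  (stop)
So 15709/1202 = [13; 14, 2, 13, 3].

[13; 14, 2, 13, 3]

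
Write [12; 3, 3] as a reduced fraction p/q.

Fold from the inside: start with 3/1.
  3 + 1/3 = 10/3
  12 + 3/10 = 123/10

123/10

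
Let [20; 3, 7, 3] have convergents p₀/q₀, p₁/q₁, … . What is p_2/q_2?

Using pₖ = aₖpₖ₋₁ + pₖ₋₂, qₖ = aₖqₖ₋₁ + qₖ₋₂ (with p₋₁=1, p₋₂=0, q₋₁=0, q₋₂=1):
  k=0: a=20, p=20, q=1
  k=1: a=3, p=61, q=3
  k=2: a=7, p=447, q=22

447/22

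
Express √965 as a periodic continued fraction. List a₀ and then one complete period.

a₀ = ⌊√965⌋ = 31.
With m₀=0, d₀=1 and mₖ₊₁ = dₖaₖ − mₖ, dₖ₊₁ = (n − mₖ₊₁²)/dₖ, aₖ₊₁ = ⌊(a₀+mₖ₊₁)/dₖ₊₁⌋:
  k=1: m=31, d=4, a=15
  k=2: m=29, d=31, a=1
  k=3: m=2, d=31, a=1
  k=4: m=29, d=4, a=15
  k=5: m=31, d=1, a=62
d=1 and a=2a₀=62 at k=5, so the next step gives (m, d) = (31, 4) again — its k=1 value — and the period has length 5.

[31; 15, 1, 1, 15, 62]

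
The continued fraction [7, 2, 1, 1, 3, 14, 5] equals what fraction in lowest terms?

9628/1303

Using pₖ = aₖpₖ₋₁ + pₖ₋₂ and qₖ = aₖqₖ₋₁ + qₖ₋₂:
  k=0: a=7, p=7, q=1
  k=1: a=2, p=15, q=2
  k=2: a=1, p=22, q=3
  k=3: a=1, p=37, q=5
  k=4: a=3, p=133, q=18
  k=5: a=14, p=1899, q=257
  k=6: a=5, p=9628, q=1303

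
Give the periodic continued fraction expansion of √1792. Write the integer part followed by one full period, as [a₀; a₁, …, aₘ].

a₀ = ⌊√1792⌋ = 42.
With m₀=0, d₀=1 and mₖ₊₁ = dₖaₖ − mₖ, dₖ₊₁ = (n − mₖ₊₁²)/dₖ, aₖ₊₁ = ⌊(a₀+mₖ₊₁)/dₖ₊₁⌋:
  k=1: m=42, d=28, a=3
  k=2: m=42, d=1, a=84
d=1 and a=2a₀=84 at k=2, so the next step gives (m, d) = (42, 28) again — its k=1 value — and the period has length 2.

[42; 3, 84]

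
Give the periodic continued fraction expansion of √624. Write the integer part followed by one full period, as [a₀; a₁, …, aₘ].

[24; 1, 48]

a₀ = ⌊√624⌋ = 24.
With m₀=0, d₀=1 and mₖ₊₁ = dₖaₖ − mₖ, dₖ₊₁ = (n − mₖ₊₁²)/dₖ, aₖ₊₁ = ⌊(a₀+mₖ₊₁)/dₖ₊₁⌋:
  k=1: m=24, d=48, a=1
  k=2: m=24, d=1, a=48
d=1 and a=2a₀=48 at k=2, so the next step gives (m, d) = (24, 48) again — its k=1 value — and the period has length 2.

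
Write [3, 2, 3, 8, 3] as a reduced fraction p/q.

621/181

Using pₖ = aₖpₖ₋₁ + pₖ₋₂ and qₖ = aₖqₖ₋₁ + qₖ₋₂:
  k=0: a=3, p=3, q=1
  k=1: a=2, p=7, q=2
  k=2: a=3, p=24, q=7
  k=3: a=8, p=199, q=58
  k=4: a=3, p=621, q=181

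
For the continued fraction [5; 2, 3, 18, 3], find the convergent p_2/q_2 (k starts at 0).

38/7

Using pₖ = aₖpₖ₋₁ + pₖ₋₂, qₖ = aₖqₖ₋₁ + qₖ₋₂ (with p₋₁=1, p₋₂=0, q₋₁=0, q₋₂=1):
  k=0: a=5, p=5, q=1
  k=1: a=2, p=11, q=2
  k=2: a=3, p=38, q=7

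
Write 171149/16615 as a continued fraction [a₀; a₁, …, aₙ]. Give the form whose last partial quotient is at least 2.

[10; 3, 3, 11, 6, 3, 3, 2]

171149 = 10×16615 + 4999
16615 = 3×4999 + 1618
4999 = 3×1618 + 145
1618 = 11×145 + 23
145 = 6×23 + 7
23 = 3×7 + 2
7 = 3×2 + 1
2 = 2×1 + 0  (stop)
So 171149/16615 = [10; 3, 3, 11, 6, 3, 3, 2].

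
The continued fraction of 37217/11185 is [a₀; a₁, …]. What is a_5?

19

37217 = 3·11185 + 3662   →  a_0 = 3
11185 = 3·3662 + 199   →  a_1 = 3
3662 = 18·199 + 80   →  a_2 = 18
199 = 2·80 + 39   →  a_3 = 2
80 = 2·39 + 2   →  a_4 = 2
39 = 19·2 + 1   →  a_5 = 19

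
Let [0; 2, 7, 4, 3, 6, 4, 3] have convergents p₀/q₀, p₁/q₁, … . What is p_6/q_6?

Using pₖ = aₖpₖ₋₁ + pₖ₋₂, qₖ = aₖqₖ₋₁ + qₖ₋₂ (with p₋₁=1, p₋₂=0, q₋₁=0, q₋₂=1):
  k=0: a=0, p=0, q=1
  k=1: a=2, p=1, q=2
  k=2: a=7, p=7, q=15
  k=3: a=4, p=29, q=62
  k=4: a=3, p=94, q=201
  k=5: a=6, p=593, q=1268
  k=6: a=4, p=2466, q=5273

2466/5273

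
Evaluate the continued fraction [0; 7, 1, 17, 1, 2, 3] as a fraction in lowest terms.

Using pₖ = aₖpₖ₋₁ + pₖ₋₂ and qₖ = aₖqₖ₋₁ + qₖ₋₂:
  k=0: a=0, p=0, q=1
  k=1: a=7, p=1, q=7
  k=2: a=1, p=1, q=8
  k=3: a=17, p=18, q=143
  k=4: a=1, p=19, q=151
  k=5: a=2, p=56, q=445
  k=6: a=3, p=187, q=1486

187/1486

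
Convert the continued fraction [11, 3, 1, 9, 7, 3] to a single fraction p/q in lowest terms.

9793/870

Fold from the inside: start with 3/1.
  7 + 1/3 = 22/3
  9 + 3/22 = 201/22
  1 + 22/201 = 223/201
  3 + 201/223 = 870/223
  11 + 223/870 = 9793/870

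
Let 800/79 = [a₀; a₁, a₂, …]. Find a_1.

7

800 = 10·79 + 10   →  a_0 = 10
79 = 7·10 + 9   →  a_1 = 7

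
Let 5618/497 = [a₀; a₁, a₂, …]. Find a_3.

5618 = 11·497 + 151   →  a_0 = 11
497 = 3·151 + 44   →  a_1 = 3
151 = 3·44 + 19   →  a_2 = 3
44 = 2·19 + 6   →  a_3 = 2

2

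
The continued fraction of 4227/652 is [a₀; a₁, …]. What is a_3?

3

4227 = 6·652 + 315   →  a_0 = 6
652 = 2·315 + 22   →  a_1 = 2
315 = 14·22 + 7   →  a_2 = 14
22 = 3·7 + 1   →  a_3 = 3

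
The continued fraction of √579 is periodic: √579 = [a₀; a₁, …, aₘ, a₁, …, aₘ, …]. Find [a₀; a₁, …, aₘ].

[24; 16, 48]

a₀ = ⌊√579⌋ = 24.
With m₀=0, d₀=1 and mₖ₊₁ = dₖaₖ − mₖ, dₖ₊₁ = (n − mₖ₊₁²)/dₖ, aₖ₊₁ = ⌊(a₀+mₖ₊₁)/dₖ₊₁⌋:
  k=1: m=24, d=3, a=16
  k=2: m=24, d=1, a=48
d=1 and a=2a₀=48 at k=2, so the next step gives (m, d) = (24, 3) again — its k=1 value — and the period has length 2.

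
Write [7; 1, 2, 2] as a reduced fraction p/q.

54/7

Using pₖ = aₖpₖ₋₁ + pₖ₋₂ and qₖ = aₖqₖ₋₁ + qₖ₋₂:
  k=0: a=7, p=7, q=1
  k=1: a=1, p=8, q=1
  k=2: a=2, p=23, q=3
  k=3: a=2, p=54, q=7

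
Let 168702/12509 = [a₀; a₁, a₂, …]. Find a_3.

1

168702 = 13·12509 + 6085   →  a_0 = 13
12509 = 2·6085 + 339   →  a_1 = 2
6085 = 17·339 + 322   →  a_2 = 17
339 = 1·322 + 17   →  a_3 = 1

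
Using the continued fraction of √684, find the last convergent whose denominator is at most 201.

√684 = [26; 6, 1, 1, 12, 1, 1, 6, 52, …] (period length 8).
Convergents:
  p_0/q_0 = 26/1
  p_1/q_1 = 157/6
  p_2/q_2 = 183/7
  p_3/q_3 = 340/13
  p_4/q_4 = 4263/163
  p_5/q_5 = 4603/176
  p_6/q_6 = 8866/339
q_5 = 176 ≤ 201 < 339 = q_6, so the answer is 4603/176.

4603/176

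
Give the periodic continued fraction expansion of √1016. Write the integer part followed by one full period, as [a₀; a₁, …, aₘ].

a₀ = ⌊√1016⌋ = 31.

[31; 1, 6, 1, 62]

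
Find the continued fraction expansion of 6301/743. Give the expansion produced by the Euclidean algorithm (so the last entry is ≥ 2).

[8; 2, 12, 3, 4, 2]

6301 = 8·743 + 357
743 = 2·357 + 29
357 = 12·29 + 9
29 = 3·9 + 2
9 = 4·2 + 1
2 = 2·1 + 0  (stop)
So 6301/743 = [8; 2, 12, 3, 4, 2].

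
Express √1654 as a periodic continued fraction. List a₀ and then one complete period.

[40; 1, 2, 40, 2, 1, 80]

a₀ = ⌊√1654⌋ = 40.
With m₀=0, d₀=1 and mₖ₊₁ = dₖaₖ − mₖ, dₖ₊₁ = (n − mₖ₊₁²)/dₖ, aₖ₊₁ = ⌊(a₀+mₖ₊₁)/dₖ₊₁⌋:
  k=1: m=40, d=54, a=1
  k=2: m=14, d=27, a=2
  k=3: m=40, d=2, a=40
  k=4: m=40, d=27, a=2
  k=5: m=14, d=54, a=1
  k=6: m=40, d=1, a=80
d=1 and a=2a₀=80 at k=6, so the next step gives (m, d) = (40, 54) again — its k=1 value — and the period has length 6.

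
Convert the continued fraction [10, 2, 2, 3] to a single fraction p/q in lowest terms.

177/17

Using pₖ = aₖpₖ₋₁ + pₖ₋₂ and qₖ = aₖqₖ₋₁ + qₖ₋₂:
  k=0: a=10, p=10, q=1
  k=1: a=2, p=21, q=2
  k=2: a=2, p=52, q=5
  k=3: a=3, p=177, q=17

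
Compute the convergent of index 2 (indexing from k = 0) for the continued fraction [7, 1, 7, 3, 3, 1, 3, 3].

Using pₖ = aₖpₖ₋₁ + pₖ₋₂, qₖ = aₖqₖ₋₁ + qₖ₋₂ (with p₋₁=1, p₋₂=0, q₋₁=0, q₋₂=1):
  k=0: a=7, p=7, q=1
  k=1: a=1, p=8, q=1
  k=2: a=7, p=63, q=8

63/8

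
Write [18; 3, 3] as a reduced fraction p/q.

Using pₖ = aₖpₖ₋₁ + pₖ₋₂ and qₖ = aₖqₖ₋₁ + qₖ₋₂:
  k=0: a=18, p=18, q=1
  k=1: a=3, p=55, q=3
  k=2: a=3, p=183, q=10

183/10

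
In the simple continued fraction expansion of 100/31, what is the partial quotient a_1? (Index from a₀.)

100 = 3·31 + 7   →  a_0 = 3
31 = 4·7 + 3   →  a_1 = 4

4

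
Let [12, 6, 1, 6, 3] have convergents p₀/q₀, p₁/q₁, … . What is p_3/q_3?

583/48

Using pₖ = aₖpₖ₋₁ + pₖ₋₂, qₖ = aₖqₖ₋₁ + qₖ₋₂ (with p₋₁=1, p₋₂=0, q₋₁=0, q₋₂=1):
  k=0: a=12, p=12, q=1
  k=1: a=6, p=73, q=6
  k=2: a=1, p=85, q=7
  k=3: a=6, p=583, q=48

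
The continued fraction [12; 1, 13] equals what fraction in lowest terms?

181/14

Using pₖ = aₖpₖ₋₁ + pₖ₋₂ and qₖ = aₖqₖ₋₁ + qₖ₋₂:
  k=0: a=12, p=12, q=1
  k=1: a=1, p=13, q=1
  k=2: a=13, p=181, q=14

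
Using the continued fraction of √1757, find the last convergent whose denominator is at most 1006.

√1757 = [41; 1, 10, 1, 82, …] (period length 4).
Convergents:
  p_0/q_0 = 41/1
  p_1/q_1 = 42/1
  p_2/q_2 = 461/11
  p_3/q_3 = 503/12
  p_4/q_4 = 41707/995
  p_5/q_5 = 42210/1007
q_4 = 995 ≤ 1006 < 1007 = q_5, so the answer is 41707/995.

41707/995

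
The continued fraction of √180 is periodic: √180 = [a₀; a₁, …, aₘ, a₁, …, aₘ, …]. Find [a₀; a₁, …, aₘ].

[13; 2, 2, 2, 26]

a₀ = ⌊√180⌋ = 13.
With m₀=0, d₀=1 and mₖ₊₁ = dₖaₖ − mₖ, dₖ₊₁ = (n − mₖ₊₁²)/dₖ, aₖ₊₁ = ⌊(a₀+mₖ₊₁)/dₖ₊₁⌋:
  k=1: m=13, d=11, a=2
  k=2: m=9, d=9, a=2
  k=3: m=9, d=11, a=2
  k=4: m=13, d=1, a=26
d=1 and a=2a₀=26 at k=4, so the next step gives (m, d) = (13, 11) again — its k=1 value — and the period has length 4.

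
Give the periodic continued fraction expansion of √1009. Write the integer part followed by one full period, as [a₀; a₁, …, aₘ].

[31; 1, 3, 3, 1, 62]

a₀ = ⌊√1009⌋ = 31.
With m₀=0, d₀=1 and mₖ₊₁ = dₖaₖ − mₖ, dₖ₊₁ = (n − mₖ₊₁²)/dₖ, aₖ₊₁ = ⌊(a₀+mₖ₊₁)/dₖ₊₁⌋:
  k=1: m=31, d=48, a=1
  k=2: m=17, d=15, a=3
  k=3: m=28, d=15, a=3
  k=4: m=17, d=48, a=1
  k=5: m=31, d=1, a=62
d=1 and a=2a₀=62 at k=5, so the next step gives (m, d) = (31, 48) again — its k=1 value — and the period has length 5.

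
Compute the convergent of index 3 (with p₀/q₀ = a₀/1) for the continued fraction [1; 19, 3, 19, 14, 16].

Using pₖ = aₖpₖ₋₁ + pₖ₋₂, qₖ = aₖqₖ₋₁ + qₖ₋₂ (with p₋₁=1, p₋₂=0, q₋₁=0, q₋₂=1):
  k=0: a=1, p=1, q=1
  k=1: a=19, p=20, q=19
  k=2: a=3, p=61, q=58
  k=3: a=19, p=1179, q=1121

1179/1121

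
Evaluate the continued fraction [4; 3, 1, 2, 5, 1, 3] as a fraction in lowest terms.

Using pₖ = aₖpₖ₋₁ + pₖ₋₂ and qₖ = aₖqₖ₋₁ + qₖ₋₂:
  k=0: a=4, p=4, q=1
  k=1: a=3, p=13, q=3
  k=2: a=1, p=17, q=4
  k=3: a=2, p=47, q=11
  k=4: a=5, p=252, q=59
  k=5: a=1, p=299, q=70
  k=6: a=3, p=1149, q=269

1149/269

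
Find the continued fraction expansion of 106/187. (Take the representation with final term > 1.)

106 = 0·187 + 106
187 = 1·106 + 81
106 = 1·81 + 25
81 = 3·25 + 6
25 = 4·6 + 1
6 = 6·1 + 0  (stop)
So 106/187 = [0; 1, 1, 3, 4, 6].

[0; 1, 1, 3, 4, 6]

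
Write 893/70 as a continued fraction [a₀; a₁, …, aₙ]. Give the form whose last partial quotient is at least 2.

893 = 12*70 + 53
70 = 1*53 + 17
53 = 3*17 + 2
17 = 8*2 + 1
2 = 2*1 + 0  (stop)
So 893/70 = [12; 1, 3, 8, 2].

[12; 1, 3, 8, 2]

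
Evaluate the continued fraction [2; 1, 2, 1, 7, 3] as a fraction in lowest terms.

Using pₖ = aₖpₖ₋₁ + pₖ₋₂ and qₖ = aₖqₖ₋₁ + qₖ₋₂:
  k=0: a=2, p=2, q=1
  k=1: a=1, p=3, q=1
  k=2: a=2, p=8, q=3
  k=3: a=1, p=11, q=4
  k=4: a=7, p=85, q=31
  k=5: a=3, p=266, q=97

266/97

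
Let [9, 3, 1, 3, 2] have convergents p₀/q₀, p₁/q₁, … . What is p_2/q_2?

37/4

Using pₖ = aₖpₖ₋₁ + pₖ₋₂, qₖ = aₖqₖ₋₁ + qₖ₋₂ (with p₋₁=1, p₋₂=0, q₋₁=0, q₋₂=1):
  k=0: a=9, p=9, q=1
  k=1: a=3, p=28, q=3
  k=2: a=1, p=37, q=4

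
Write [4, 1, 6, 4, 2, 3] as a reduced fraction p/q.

Fold from the inside: start with 3/1.
  2 + 1/3 = 7/3
  4 + 3/7 = 31/7
  6 + 7/31 = 193/31
  1 + 31/193 = 224/193
  4 + 193/224 = 1089/224

1089/224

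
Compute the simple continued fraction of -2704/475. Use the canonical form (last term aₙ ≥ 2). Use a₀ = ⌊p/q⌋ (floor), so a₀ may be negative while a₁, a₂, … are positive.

-2704 = -6*475 + 146
475 = 3*146 + 37
146 = 3*37 + 35
37 = 1*35 + 2
35 = 17*2 + 1
2 = 2*1 + 0  (stop)
So -2704/475 = [-6; 3, 3, 1, 17, 2].

[-6; 3, 3, 1, 17, 2]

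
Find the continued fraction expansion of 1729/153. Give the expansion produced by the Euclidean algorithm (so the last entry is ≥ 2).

[11; 3, 3, 15]

1729 = 11·153 + 46
153 = 3·46 + 15
46 = 3·15 + 1
15 = 15·1 + 0  (stop)
So 1729/153 = [11; 3, 3, 15].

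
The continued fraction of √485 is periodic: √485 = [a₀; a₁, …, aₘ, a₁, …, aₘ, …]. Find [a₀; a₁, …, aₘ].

[22; 44]

a₀ = ⌊√485⌋ = 22.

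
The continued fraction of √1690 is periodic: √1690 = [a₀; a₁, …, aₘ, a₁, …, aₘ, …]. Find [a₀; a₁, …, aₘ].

[41; 9, 8, 9, 82]

a₀ = ⌊√1690⌋ = 41.
With m₀=0, d₀=1 and mₖ₊₁ = dₖaₖ − mₖ, dₖ₊₁ = (n − mₖ₊₁²)/dₖ, aₖ₊₁ = ⌊(a₀+mₖ₊₁)/dₖ₊₁⌋:
  k=1: m=41, d=9, a=9
  k=2: m=40, d=10, a=8
  k=3: m=40, d=9, a=9
  k=4: m=41, d=1, a=82
d=1 and a=2a₀=82 at k=4, so the next step gives (m, d) = (41, 9) again — its k=1 value — and the period has length 4.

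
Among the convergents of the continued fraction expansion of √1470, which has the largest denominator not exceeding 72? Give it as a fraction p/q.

1802/47

√1470 = [38; 2, 1, 14, 1, 2, 76, …] (period length 6).
Convergents:
  p_0/q_0 = 38/1
  p_1/q_1 = 77/2
  p_2/q_2 = 115/3
  p_3/q_3 = 1687/44
  p_4/q_4 = 1802/47
  p_5/q_5 = 5291/138
q_4 = 47 ≤ 72 < 138 = q_5, so the answer is 1802/47.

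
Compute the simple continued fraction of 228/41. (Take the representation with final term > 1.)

[5; 1, 1, 3, 1, 1, 2]

228 = 5×41 + 23
41 = 1×23 + 18
23 = 1×18 + 5
18 = 3×5 + 3
5 = 1×3 + 2
3 = 1×2 + 1
2 = 2×1 + 0  (stop)
So 228/41 = [5; 1, 1, 3, 1, 1, 2].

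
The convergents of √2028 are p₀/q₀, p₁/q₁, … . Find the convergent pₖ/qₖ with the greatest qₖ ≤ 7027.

√2028 = [45; 30, 90, …] (period length 2).
Convergents:
  p_0/q_0 = 45/1
  p_1/q_1 = 1351/30
  p_2/q_2 = 121635/2701
  p_3/q_3 = 3650401/81060
q_2 = 2701 ≤ 7027 < 81060 = q_3, so the answer is 121635/2701.

121635/2701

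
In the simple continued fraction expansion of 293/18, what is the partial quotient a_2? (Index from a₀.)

293 = 16·18 + 5   →  a_0 = 16
18 = 3·5 + 3   →  a_1 = 3
5 = 1·3 + 2   →  a_2 = 1

1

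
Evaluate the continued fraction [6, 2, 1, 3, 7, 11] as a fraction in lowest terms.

Using pₖ = aₖpₖ₋₁ + pₖ₋₂ and qₖ = aₖqₖ₋₁ + qₖ₋₂:
  k=0: a=6, p=6, q=1
  k=1: a=2, p=13, q=2
  k=2: a=1, p=19, q=3
  k=3: a=3, p=70, q=11
  k=4: a=7, p=509, q=80
  k=5: a=11, p=5669, q=891

5669/891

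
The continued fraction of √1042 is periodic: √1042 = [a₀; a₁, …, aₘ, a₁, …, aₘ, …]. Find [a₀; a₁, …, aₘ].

[32; 3, 1, 1, 3, 64]

a₀ = ⌊√1042⌋ = 32.
With m₀=0, d₀=1 and mₖ₊₁ = dₖaₖ − mₖ, dₖ₊₁ = (n − mₖ₊₁²)/dₖ, aₖ₊₁ = ⌊(a₀+mₖ₊₁)/dₖ₊₁⌋:
  k=1: m=32, d=18, a=3
  k=2: m=22, d=31, a=1
  k=3: m=9, d=31, a=1
  k=4: m=22, d=18, a=3
  k=5: m=32, d=1, a=64
d=1 and a=2a₀=64 at k=5, so the next step gives (m, d) = (32, 18) again — its k=1 value — and the period has length 5.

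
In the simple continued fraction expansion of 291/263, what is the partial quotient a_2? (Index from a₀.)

2

291 = 1·263 + 28   →  a_0 = 1
263 = 9·28 + 11   →  a_1 = 9
28 = 2·11 + 6   →  a_2 = 2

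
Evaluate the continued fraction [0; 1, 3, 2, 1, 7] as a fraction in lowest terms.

77/100

Using pₖ = aₖpₖ₋₁ + pₖ₋₂ and qₖ = aₖqₖ₋₁ + qₖ₋₂:
  k=0: a=0, p=0, q=1
  k=1: a=1, p=1, q=1
  k=2: a=3, p=3, q=4
  k=3: a=2, p=7, q=9
  k=4: a=1, p=10, q=13
  k=5: a=7, p=77, q=100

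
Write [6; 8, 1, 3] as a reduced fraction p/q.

Fold from the inside: start with 3/1.
  1 + 1/3 = 4/3
  8 + 3/4 = 35/4
  6 + 4/35 = 214/35

214/35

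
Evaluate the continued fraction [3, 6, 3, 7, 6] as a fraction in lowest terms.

2694/853

Using pₖ = aₖpₖ₋₁ + pₖ₋₂ and qₖ = aₖqₖ₋₁ + qₖ₋₂:
  k=0: a=3, p=3, q=1
  k=1: a=6, p=19, q=6
  k=2: a=3, p=60, q=19
  k=3: a=7, p=439, q=139
  k=4: a=6, p=2694, q=853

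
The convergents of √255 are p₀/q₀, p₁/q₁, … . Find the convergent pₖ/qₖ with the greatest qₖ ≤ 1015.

15825/991

√255 = [15; 1, 30, …] (period length 2).
Convergents:
  p_0/q_0 = 15/1
  p_1/q_1 = 16/1
  p_2/q_2 = 495/31
  p_3/q_3 = 511/32
  p_4/q_4 = 15825/991
  p_5/q_5 = 16336/1023
q_4 = 991 ≤ 1015 < 1023 = q_5, so the answer is 15825/991.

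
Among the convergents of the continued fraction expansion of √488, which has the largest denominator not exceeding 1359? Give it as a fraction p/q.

10714/485

√488 = [22; 11, 44, …] (period length 2).
Convergents:
  p_0/q_0 = 22/1
  p_1/q_1 = 243/11
  p_2/q_2 = 10714/485
  p_3/q_3 = 118097/5346
q_2 = 485 ≤ 1359 < 5346 = q_3, so the answer is 10714/485.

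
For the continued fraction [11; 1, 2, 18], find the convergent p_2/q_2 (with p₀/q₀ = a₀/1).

35/3

Using pₖ = aₖpₖ₋₁ + pₖ₋₂, qₖ = aₖqₖ₋₁ + qₖ₋₂ (with p₋₁=1, p₋₂=0, q₋₁=0, q₋₂=1):
  k=0: a=11, p=11, q=1
  k=1: a=1, p=12, q=1
  k=2: a=2, p=35, q=3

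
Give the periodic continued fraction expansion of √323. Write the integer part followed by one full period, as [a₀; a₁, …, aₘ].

[17; 1, 34]

a₀ = ⌊√323⌋ = 17.
With m₀=0, d₀=1 and mₖ₊₁ = dₖaₖ − mₖ, dₖ₊₁ = (n − mₖ₊₁²)/dₖ, aₖ₊₁ = ⌊(a₀+mₖ₊₁)/dₖ₊₁⌋:
  k=1: m=17, d=34, a=1
  k=2: m=17, d=1, a=34
d=1 and a=2a₀=34 at k=2, so the next step gives (m, d) = (17, 34) again — its k=1 value — and the period has length 2.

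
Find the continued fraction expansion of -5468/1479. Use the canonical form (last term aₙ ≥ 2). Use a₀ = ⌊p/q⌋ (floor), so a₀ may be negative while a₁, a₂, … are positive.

[-4; 3, 3, 3, 7, 6]

-5468 = -4×1479 + 448
1479 = 3×448 + 135
448 = 3×135 + 43
135 = 3×43 + 6
43 = 7×6 + 1
6 = 6×1 + 0  (stop)
So -5468/1479 = [-4; 3, 3, 3, 7, 6].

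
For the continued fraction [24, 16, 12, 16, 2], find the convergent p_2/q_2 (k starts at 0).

Using pₖ = aₖpₖ₋₁ + pₖ₋₂, qₖ = aₖqₖ₋₁ + qₖ₋₂ (with p₋₁=1, p₋₂=0, q₋₁=0, q₋₂=1):
  k=0: a=24, p=24, q=1
  k=1: a=16, p=385, q=16
  k=2: a=12, p=4644, q=193

4644/193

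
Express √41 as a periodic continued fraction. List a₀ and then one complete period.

[6; 2, 2, 12]

a₀ = ⌊√41⌋ = 6.
With m₀=0, d₀=1 and mₖ₊₁ = dₖaₖ − mₖ, dₖ₊₁ = (n − mₖ₊₁²)/dₖ, aₖ₊₁ = ⌊(a₀+mₖ₊₁)/dₖ₊₁⌋:
  k=1: m=6, d=5, a=2
  k=2: m=4, d=5, a=2
  k=3: m=6, d=1, a=12
d=1 and a=2a₀=12 at k=3, so the next step gives (m, d) = (6, 5) again — its k=1 value — and the period has length 3.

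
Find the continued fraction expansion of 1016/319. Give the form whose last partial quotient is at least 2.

1016 = 3·319 + 59
319 = 5·59 + 24
59 = 2·24 + 11
24 = 2·11 + 2
11 = 5·2 + 1
2 = 2·1 + 0  (stop)
So 1016/319 = [3; 5, 2, 2, 5, 2].

[3; 5, 2, 2, 5, 2]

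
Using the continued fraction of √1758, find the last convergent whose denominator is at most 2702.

√1758 = [41; 1, 12, 1, 82, …] (period length 4).
Convergents:
  p_0/q_0 = 41/1
  p_1/q_1 = 42/1
  p_2/q_2 = 545/13
  p_3/q_3 = 587/14
  p_4/q_4 = 48679/1161
  p_5/q_5 = 49266/1175
  p_6/q_6 = 639871/15261
q_5 = 1175 ≤ 2702 < 15261 = q_6, so the answer is 49266/1175.

49266/1175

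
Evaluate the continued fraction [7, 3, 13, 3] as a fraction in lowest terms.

Using pₖ = aₖpₖ₋₁ + pₖ₋₂ and qₖ = aₖqₖ₋₁ + qₖ₋₂:
  k=0: a=7, p=7, q=1
  k=1: a=3, p=22, q=3
  k=2: a=13, p=293, q=40
  k=3: a=3, p=901, q=123

901/123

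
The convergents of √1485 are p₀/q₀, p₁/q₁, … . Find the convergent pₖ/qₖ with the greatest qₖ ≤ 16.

578/15

√1485 = [38; 1, 1, 6, 1, 1, 76, …] (period length 6).
Convergents:
  p_0/q_0 = 38/1
  p_1/q_1 = 39/1
  p_2/q_2 = 77/2
  p_3/q_3 = 501/13
  p_4/q_4 = 578/15
  p_5/q_5 = 1079/28
q_4 = 15 ≤ 16 < 28 = q_5, so the answer is 578/15.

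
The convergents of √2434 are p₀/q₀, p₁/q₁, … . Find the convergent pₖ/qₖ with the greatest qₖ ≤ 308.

7351/149

√2434 = [49; 2, 1, 48, 1, 2, 98, …] (period length 6).
Convergents:
  p_0/q_0 = 49/1
  p_1/q_1 = 99/2
  p_2/q_2 = 148/3
  p_3/q_3 = 7203/146
  p_4/q_4 = 7351/149
  p_5/q_5 = 21905/444
q_4 = 149 ≤ 308 < 444 = q_5, so the answer is 7351/149.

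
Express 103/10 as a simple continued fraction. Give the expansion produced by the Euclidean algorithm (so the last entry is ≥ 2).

[10; 3, 3]

103 = 10*10 + 3
10 = 3*3 + 1
3 = 3*1 + 0  (stop)
So 103/10 = [10; 3, 3].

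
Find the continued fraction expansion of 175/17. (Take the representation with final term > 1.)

[10; 3, 2, 2]

175 = 10*17 + 5
17 = 3*5 + 2
5 = 2*2 + 1
2 = 2*1 + 0  (stop)
So 175/17 = [10; 3, 2, 2].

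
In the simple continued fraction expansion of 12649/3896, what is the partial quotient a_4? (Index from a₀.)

12649 = 3·3896 + 961   →  a_0 = 3
3896 = 4·961 + 52   →  a_1 = 4
961 = 18·52 + 25   →  a_2 = 18
52 = 2·25 + 2   →  a_3 = 2
25 = 12·2 + 1   →  a_4 = 12

12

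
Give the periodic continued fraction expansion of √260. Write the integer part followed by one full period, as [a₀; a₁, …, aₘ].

a₀ = ⌊√260⌋ = 16.
With m₀=0, d₀=1 and mₖ₊₁ = dₖaₖ − mₖ, dₖ₊₁ = (n − mₖ₊₁²)/dₖ, aₖ₊₁ = ⌊(a₀+mₖ₊₁)/dₖ₊₁⌋:
  k=1: m=16, d=4, a=8
  k=2: m=16, d=1, a=32
d=1 and a=2a₀=32 at k=2, so the next step gives (m, d) = (16, 4) again — its k=1 value — and the period has length 2.

[16; 8, 32]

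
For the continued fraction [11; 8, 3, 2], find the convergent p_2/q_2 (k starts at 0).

278/25

Using pₖ = aₖpₖ₋₁ + pₖ₋₂, qₖ = aₖqₖ₋₁ + qₖ₋₂ (with p₋₁=1, p₋₂=0, q₋₁=0, q₋₂=1):
  k=0: a=11, p=11, q=1
  k=1: a=8, p=89, q=8
  k=2: a=3, p=278, q=25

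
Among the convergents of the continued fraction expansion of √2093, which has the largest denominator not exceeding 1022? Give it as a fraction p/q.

16790/367

√2093 = [45; 1, 2, 1, 90, …] (period length 4).
Convergents:
  p_0/q_0 = 45/1
  p_1/q_1 = 46/1
  p_2/q_2 = 137/3
  p_3/q_3 = 183/4
  p_4/q_4 = 16607/363
  p_5/q_5 = 16790/367
  p_6/q_6 = 50187/1097
q_5 = 367 ≤ 1022 < 1097 = q_6, so the answer is 16790/367.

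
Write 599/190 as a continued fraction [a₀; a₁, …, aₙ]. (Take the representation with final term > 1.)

599 = 3*190 + 29
190 = 6*29 + 16
29 = 1*16 + 13
16 = 1*13 + 3
13 = 4*3 + 1
3 = 3*1 + 0  (stop)
So 599/190 = [3; 6, 1, 1, 4, 3].

[3; 6, 1, 1, 4, 3]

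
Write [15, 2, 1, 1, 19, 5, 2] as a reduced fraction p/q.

Using pₖ = aₖpₖ₋₁ + pₖ₋₂ and qₖ = aₖqₖ₋₁ + qₖ₋₂:
  k=0: a=15, p=15, q=1
  k=1: a=2, p=31, q=2
  k=2: a=1, p=46, q=3
  k=3: a=1, p=77, q=5
  k=4: a=19, p=1509, q=98
  k=5: a=5, p=7622, q=495
  k=6: a=2, p=16753, q=1088

16753/1088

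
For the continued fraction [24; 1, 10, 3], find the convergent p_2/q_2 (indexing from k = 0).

274/11

Using pₖ = aₖpₖ₋₁ + pₖ₋₂, qₖ = aₖqₖ₋₁ + qₖ₋₂ (with p₋₁=1, p₋₂=0, q₋₁=0, q₋₂=1):
  k=0: a=24, p=24, q=1
  k=1: a=1, p=25, q=1
  k=2: a=10, p=274, q=11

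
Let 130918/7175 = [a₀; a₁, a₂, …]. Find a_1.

4

130918 = 18·7175 + 1768   →  a_0 = 18
7175 = 4·1768 + 103   →  a_1 = 4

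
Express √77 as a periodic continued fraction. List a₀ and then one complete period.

[8; 1, 3, 2, 3, 1, 16]

a₀ = ⌊√77⌋ = 8.
With m₀=0, d₀=1 and mₖ₊₁ = dₖaₖ − mₖ, dₖ₊₁ = (n − mₖ₊₁²)/dₖ, aₖ₊₁ = ⌊(a₀+mₖ₊₁)/dₖ₊₁⌋:
  k=1: m=8, d=13, a=1
  k=2: m=5, d=4, a=3
  k=3: m=7, d=7, a=2
  k=4: m=7, d=4, a=3
  k=5: m=5, d=13, a=1
  k=6: m=8, d=1, a=16
d=1 and a=2a₀=16 at k=6, so the next step gives (m, d) = (8, 13) again — its k=1 value — and the period has length 6.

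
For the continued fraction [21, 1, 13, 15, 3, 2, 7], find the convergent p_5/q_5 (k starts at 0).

33003/1505

Using pₖ = aₖpₖ₋₁ + pₖ₋₂, qₖ = aₖqₖ₋₁ + qₖ₋₂ (with p₋₁=1, p₋₂=0, q₋₁=0, q₋₂=1):
  k=0: a=21, p=21, q=1
  k=1: a=1, p=22, q=1
  k=2: a=13, p=307, q=14
  k=3: a=15, p=4627, q=211
  k=4: a=3, p=14188, q=647
  k=5: a=2, p=33003, q=1505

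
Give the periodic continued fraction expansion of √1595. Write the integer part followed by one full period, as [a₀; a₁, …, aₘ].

[39; 1, 14, 1, 78]

a₀ = ⌊√1595⌋ = 39.
With m₀=0, d₀=1 and mₖ₊₁ = dₖaₖ − mₖ, dₖ₊₁ = (n − mₖ₊₁²)/dₖ, aₖ₊₁ = ⌊(a₀+mₖ₊₁)/dₖ₊₁⌋:
  k=1: m=39, d=74, a=1
  k=2: m=35, d=5, a=14
  k=3: m=35, d=74, a=1
  k=4: m=39, d=1, a=78
d=1 and a=2a₀=78 at k=4, so the next step gives (m, d) = (39, 74) again — its k=1 value — and the period has length 4.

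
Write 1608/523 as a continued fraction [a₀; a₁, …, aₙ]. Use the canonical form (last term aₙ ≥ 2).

[3; 13, 2, 2, 3, 2]

1608 = 3×523 + 39
523 = 13×39 + 16
39 = 2×16 + 7
16 = 2×7 + 2
7 = 3×2 + 1
2 = 2×1 + 0  (stop)
So 1608/523 = [3; 13, 2, 2, 3, 2].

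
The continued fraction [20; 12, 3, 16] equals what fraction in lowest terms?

12129/604

Fold from the inside: start with 16/1.
  3 + 1/16 = 49/16
  12 + 16/49 = 604/49
  20 + 49/604 = 12129/604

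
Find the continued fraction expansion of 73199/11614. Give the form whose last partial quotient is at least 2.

[6; 3, 3, 3, 2, 8, 18]

73199 = 6·11614 + 3515
11614 = 3·3515 + 1069
3515 = 3·1069 + 308
1069 = 3·308 + 145
308 = 2·145 + 18
145 = 8·18 + 1
18 = 18·1 + 0  (stop)
So 73199/11614 = [6; 3, 3, 3, 2, 8, 18].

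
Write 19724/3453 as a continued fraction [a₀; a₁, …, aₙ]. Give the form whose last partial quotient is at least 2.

19724 = 5*3453 + 2459
3453 = 1*2459 + 994
2459 = 2*994 + 471
994 = 2*471 + 52
471 = 9*52 + 3
52 = 17*3 + 1
3 = 3*1 + 0  (stop)
So 19724/3453 = [5; 1, 2, 2, 9, 17, 3].

[5; 1, 2, 2, 9, 17, 3]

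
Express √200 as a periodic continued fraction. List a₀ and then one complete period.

[14; 7, 28]

a₀ = ⌊√200⌋ = 14.
With m₀=0, d₀=1 and mₖ₊₁ = dₖaₖ − mₖ, dₖ₊₁ = (n − mₖ₊₁²)/dₖ, aₖ₊₁ = ⌊(a₀+mₖ₊₁)/dₖ₊₁⌋:
  k=1: m=14, d=4, a=7
  k=2: m=14, d=1, a=28
d=1 and a=2a₀=28 at k=2, so the next step gives (m, d) = (14, 4) again — its k=1 value — and the period has length 2.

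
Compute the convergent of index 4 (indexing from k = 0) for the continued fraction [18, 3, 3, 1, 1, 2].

421/23

Using pₖ = aₖpₖ₋₁ + pₖ₋₂, qₖ = aₖqₖ₋₁ + qₖ₋₂ (with p₋₁=1, p₋₂=0, q₋₁=0, q₋₂=1):
  k=0: a=18, p=18, q=1
  k=1: a=3, p=55, q=3
  k=2: a=3, p=183, q=10
  k=3: a=1, p=238, q=13
  k=4: a=1, p=421, q=23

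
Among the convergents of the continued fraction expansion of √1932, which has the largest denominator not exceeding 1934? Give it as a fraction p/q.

84085/1913

√1932 = [43; 1, 20, 1, 86, …] (period length 4).
Convergents:
  p_0/q_0 = 43/1
  p_1/q_1 = 44/1
  p_2/q_2 = 923/21
  p_3/q_3 = 967/22
  p_4/q_4 = 84085/1913
  p_5/q_5 = 85052/1935
q_4 = 1913 ≤ 1934 < 1935 = q_5, so the answer is 84085/1913.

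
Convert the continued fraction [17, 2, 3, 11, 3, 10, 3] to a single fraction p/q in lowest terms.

135974/7801

Fold from the inside: start with 3/1.
  10 + 1/3 = 31/3
  3 + 3/31 = 96/31
  11 + 31/96 = 1087/96
  3 + 96/1087 = 3357/1087
  2 + 1087/3357 = 7801/3357
  17 + 3357/7801 = 135974/7801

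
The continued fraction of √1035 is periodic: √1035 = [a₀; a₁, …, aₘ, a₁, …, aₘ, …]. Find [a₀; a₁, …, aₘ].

[32; 5, 1, 5, 64]

a₀ = ⌊√1035⌋ = 32.
With m₀=0, d₀=1 and mₖ₊₁ = dₖaₖ − mₖ, dₖ₊₁ = (n − mₖ₊₁²)/dₖ, aₖ₊₁ = ⌊(a₀+mₖ₊₁)/dₖ₊₁⌋:
  k=1: m=32, d=11, a=5
  k=2: m=23, d=46, a=1
  k=3: m=23, d=11, a=5
  k=4: m=32, d=1, a=64
d=1 and a=2a₀=64 at k=4, so the next step gives (m, d) = (32, 11) again — its k=1 value — and the period has length 4.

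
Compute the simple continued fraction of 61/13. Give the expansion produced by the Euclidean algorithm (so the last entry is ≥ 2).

61 = 4*13 + 9
13 = 1*9 + 4
9 = 2*4 + 1
4 = 4*1 + 0  (stop)
So 61/13 = [4; 1, 2, 4].

[4; 1, 2, 4]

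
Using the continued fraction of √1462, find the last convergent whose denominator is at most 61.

√1462 = [38; 4, 4, 4, 76, …] (period length 4).
Convergents:
  p_0/q_0 = 38/1
  p_1/q_1 = 153/4
  p_2/q_2 = 650/17
  p_3/q_3 = 2753/72
q_2 = 17 ≤ 61 < 72 = q_3, so the answer is 650/17.

650/17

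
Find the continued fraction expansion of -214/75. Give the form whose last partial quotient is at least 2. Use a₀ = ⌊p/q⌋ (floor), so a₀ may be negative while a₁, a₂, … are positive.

-214 = -3×75 + 11
75 = 6×11 + 9
11 = 1×9 + 2
9 = 4×2 + 1
2 = 2×1 + 0  (stop)
So -214/75 = [-3; 6, 1, 4, 2].

[-3; 6, 1, 4, 2]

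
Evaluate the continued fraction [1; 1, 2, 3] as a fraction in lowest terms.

Using pₖ = aₖpₖ₋₁ + pₖ₋₂ and qₖ = aₖqₖ₋₁ + qₖ₋₂:
  k=0: a=1, p=1, q=1
  k=1: a=1, p=2, q=1
  k=2: a=2, p=5, q=3
  k=3: a=3, p=17, q=10

17/10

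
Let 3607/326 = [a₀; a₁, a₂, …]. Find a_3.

1

3607 = 11·326 + 21   →  a_0 = 11
326 = 15·21 + 11   →  a_1 = 15
21 = 1·11 + 10   →  a_2 = 1
11 = 1·10 + 1   →  a_3 = 1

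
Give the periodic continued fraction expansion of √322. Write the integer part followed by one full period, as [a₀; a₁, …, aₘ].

[17; 1, 16, 1, 34]

a₀ = ⌊√322⌋ = 17.
With m₀=0, d₀=1 and mₖ₊₁ = dₖaₖ − mₖ, dₖ₊₁ = (n − mₖ₊₁²)/dₖ, aₖ₊₁ = ⌊(a₀+mₖ₊₁)/dₖ₊₁⌋:
  k=1: m=17, d=33, a=1
  k=2: m=16, d=2, a=16
  k=3: m=16, d=33, a=1
  k=4: m=17, d=1, a=34
d=1 and a=2a₀=34 at k=4, so the next step gives (m, d) = (17, 33) again — its k=1 value — and the period has length 4.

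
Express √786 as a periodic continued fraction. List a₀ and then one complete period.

[28; 28, 56]

a₀ = ⌊√786⌋ = 28.
With m₀=0, d₀=1 and mₖ₊₁ = dₖaₖ − mₖ, dₖ₊₁ = (n − mₖ₊₁²)/dₖ, aₖ₊₁ = ⌊(a₀+mₖ₊₁)/dₖ₊₁⌋:
  k=1: m=28, d=2, a=28
  k=2: m=28, d=1, a=56
d=1 and a=2a₀=56 at k=2, so the next step gives (m, d) = (28, 2) again — its k=1 value — and the period has length 2.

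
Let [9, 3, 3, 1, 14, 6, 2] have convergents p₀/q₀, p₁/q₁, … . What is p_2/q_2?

93/10

Using pₖ = aₖpₖ₋₁ + pₖ₋₂, qₖ = aₖqₖ₋₁ + qₖ₋₂ (with p₋₁=1, p₋₂=0, q₋₁=0, q₋₂=1):
  k=0: a=9, p=9, q=1
  k=1: a=3, p=28, q=3
  k=2: a=3, p=93, q=10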